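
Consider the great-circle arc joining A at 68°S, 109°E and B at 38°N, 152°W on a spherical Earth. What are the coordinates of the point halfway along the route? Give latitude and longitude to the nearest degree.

Convert each endpoint to a unit vector on the sphere (x = cos φ cos λ, y = cos φ sin λ, z = sin φ).
The central angle between the endpoints is δ = arccos(p₁·p₂) ≈ 2.236 rad (128.1°).
Interpolate at f = 1/2 with slerp weights a = sin((1−f)δ)/sin δ ≈ 1.143, b = sin(fδ)/sin δ ≈ 1.143.
p = a·p₁ + b·p₂ ≈ (-0.934, -0.018, -0.356); φ = arcsin(p_z) ≈ -20.85°, λ = atan2(p_y, p_x) ≈ -178.90°.

≈ 21°S, 179°W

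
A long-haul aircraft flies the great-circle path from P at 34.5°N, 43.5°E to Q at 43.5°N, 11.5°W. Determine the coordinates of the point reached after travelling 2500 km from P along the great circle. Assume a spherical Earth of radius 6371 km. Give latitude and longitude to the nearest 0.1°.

Write both endpoints as unit vectors p₁, p₂ with components (cos φ cos λ, cos φ sin λ, sin φ).
The central angle between the endpoints is δ = arccos(p₁·p₂) ≈ 0.748 rad (42.9°). The total great-circle distance is δ·R ≈ 0.748 × 6371 ≈ 4768 km, so the target fraction is f = 2500/4768 ≈ 0.524.
Interpolate at f ≈ 0.524 with slerp weights a = sin((1−f)δ)/sin δ ≈ 0.512, b = sin(fδ)/sin δ ≈ 0.562.
p = a·p₁ + b·p₂ ≈ (0.706, 0.209, 0.677); φ = arcsin(p_z) ≈ 42.61°, λ = atan2(p_y, p_x) ≈ 16.52°.

≈ 42.6°N, 16.5°E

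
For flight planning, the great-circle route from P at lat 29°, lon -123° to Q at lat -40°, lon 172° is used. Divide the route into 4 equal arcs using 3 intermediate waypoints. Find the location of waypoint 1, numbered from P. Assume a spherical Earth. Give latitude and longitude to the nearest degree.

Convert each endpoint to a unit vector on the sphere (x = cos φ cos λ, y = cos φ sin λ, z = sin φ).
The central angle between the endpoints is δ = arccos(p₁·p₂) ≈ 1.599 rad (91.6°).
Interpolate at f = 1/4 with slerp weights a = sin((1−f)δ)/sin δ ≈ 0.932, b = sin(fδ)/sin δ ≈ 0.389.
p = a·p₁ + b·p₂ ≈ (-0.739, -0.642, 0.202); φ = arcsin(p_z) ≈ 11.63°, λ = atan2(p_y, p_x) ≈ -139.02°.

≈ lat 12°, lon -139°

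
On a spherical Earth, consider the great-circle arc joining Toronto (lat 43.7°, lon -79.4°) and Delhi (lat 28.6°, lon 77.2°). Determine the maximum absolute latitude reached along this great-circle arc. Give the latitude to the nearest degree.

≈ 75°

The great circle lies in the plane with unit normal n̂ = (p₁ × p₂)/|p₁ × p₂|.
Here n̂_z ≈ +0.260; the vertex latitude is φ_max = arccos|n̂_z| ≈ 74.9°.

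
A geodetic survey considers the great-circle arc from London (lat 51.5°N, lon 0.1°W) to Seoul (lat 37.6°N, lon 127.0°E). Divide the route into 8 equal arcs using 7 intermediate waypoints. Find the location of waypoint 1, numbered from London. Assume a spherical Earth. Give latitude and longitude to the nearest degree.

≈ lat 59°N, lon 12°E

The haversine formula gives a central angle δ ≈ 1.390 rad (79.6°) between the endpoints.
Interpolate at f = 1/8 with slerp weights a = sin((1−f)δ)/sin δ ≈ 0.953, b = sin(fδ)/sin δ ≈ 0.176.
p = a·p₁ + b·p₂ ≈ (0.510, 0.110, 0.853); φ = arcsin(p_z) ≈ 58.57°, λ = atan2(p_y, p_x) ≈ 12.20°.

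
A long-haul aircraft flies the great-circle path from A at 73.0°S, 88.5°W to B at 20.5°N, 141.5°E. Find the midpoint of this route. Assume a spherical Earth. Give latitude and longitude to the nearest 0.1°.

Convert each endpoint to a unit vector on the sphere (x = cos φ cos λ, y = cos φ sin λ, z = sin φ).
The central angle between the endpoints is δ = arccos(p₁·p₂) ≈ 2.107 rad (120.7°).
Interpolate at f = 1/2 with slerp weights a = sin((1−f)δ)/sin δ ≈ 1.011, b = sin(fδ)/sin δ ≈ 1.011.
p = a·p₁ + b·p₂ ≈ (-0.733, 0.294, -0.613); φ = arcsin(p_z) ≈ -37.79°, λ = atan2(p_y, p_x) ≈ 158.15°.

≈ 37.8°S, 158.2°E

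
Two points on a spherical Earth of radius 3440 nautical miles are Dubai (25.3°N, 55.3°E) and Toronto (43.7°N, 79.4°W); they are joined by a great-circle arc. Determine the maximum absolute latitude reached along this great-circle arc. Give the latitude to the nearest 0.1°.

The great circle lies in the plane with unit normal n̂ = (p₁ × p₂)/|p₁ × p₂|.
Here n̂_z ≈ -0.471; the vertex latitude is φ_max = arccos|n̂_z| ≈ 61.9°.
Check via Clairaut: cos φ_max = |cos φ₁| · sin C = cos(25.3°)·sin(31.4°) ≈ 0.471, again giving ≈ 61.9°.

≈ 61.9°N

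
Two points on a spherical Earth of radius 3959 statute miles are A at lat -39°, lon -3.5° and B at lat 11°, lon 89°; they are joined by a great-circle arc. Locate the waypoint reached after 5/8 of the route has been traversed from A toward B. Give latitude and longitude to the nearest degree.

≈ lat -12°, lon 60°

From cos δ = sin φ₁ sin φ₂ + cos φ₁ cos φ₂ cos Δλ, the central angle is δ ≈ 1.725 rad (98.8°).
Interpolate at f = 5/8 with slerp weights a = sin((1−f)δ)/sin δ ≈ 0.610, b = sin(fδ)/sin δ ≈ 0.892.
p = a·p₁ + b·p₂ ≈ (0.488, 0.846, -0.214); φ = arcsin(p_z) ≈ -12.34°, λ = atan2(p_y, p_x) ≈ 60.01°.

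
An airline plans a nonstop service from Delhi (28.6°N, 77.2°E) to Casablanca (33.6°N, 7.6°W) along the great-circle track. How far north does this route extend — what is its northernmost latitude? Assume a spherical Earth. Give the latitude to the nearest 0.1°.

≈ 39.5°N

The great circle lies in the plane with unit normal n̂ = (p₁ × p₂)/|p₁ × p₂|.
Here n̂_z ≈ -0.772; the vertex latitude is φ_max = arccos|n̂_z| ≈ 39.5°.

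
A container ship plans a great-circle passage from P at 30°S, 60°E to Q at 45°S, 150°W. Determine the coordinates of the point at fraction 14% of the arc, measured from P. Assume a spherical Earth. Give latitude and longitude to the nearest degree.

The haversine formula gives a central angle δ ≈ 1.749 rad (100.2°) between the endpoints.
Interpolate at f = 0.14 with slerp weights a = sin((1−f)δ)/sin δ ≈ 1.014, b = sin(fδ)/sin δ ≈ 0.246.
p = a·p₁ + b·p₂ ≈ (0.288, 0.673, -0.681); φ = arcsin(p_z) ≈ -42.92°, λ = atan2(p_y, p_x) ≈ 66.83°.

≈ 43°S, 67°E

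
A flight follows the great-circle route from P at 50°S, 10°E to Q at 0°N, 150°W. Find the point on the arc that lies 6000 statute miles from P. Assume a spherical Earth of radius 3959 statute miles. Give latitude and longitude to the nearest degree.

≈ 38°S, 137°W

From cos δ = sin φ₁ sin φ₂ + cos φ₁ cos φ₂ cos Δλ, the central angle is δ ≈ 2.219 rad (127.2°). The total great-circle distance is δ·R ≈ 2.219 × 3959 ≈ 8786 mi, so the target fraction is f = 6000/8786 ≈ 0.683.
Interpolate at f ≈ 0.683 with slerp weights a = sin((1−f)δ)/sin δ ≈ 0.812, b = sin(fδ)/sin δ ≈ 1.253.
p = a·p₁ + b·p₂ ≈ (-0.571, -0.536, -0.622); φ = arcsin(p_z) ≈ -38.46°, λ = atan2(p_y, p_x) ≈ -136.82°.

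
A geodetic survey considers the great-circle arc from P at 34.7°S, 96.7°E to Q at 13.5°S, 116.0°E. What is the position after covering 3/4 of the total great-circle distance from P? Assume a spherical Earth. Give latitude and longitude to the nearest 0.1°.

≈ 19.0°S, 111.7°E

The haversine formula gives a central angle δ ≈ 0.479 rad (27.5°) between the endpoints.
Interpolate at f = 3/4 with slerp weights a = sin((1−f)δ)/sin δ ≈ 0.259, b = sin(fδ)/sin δ ≈ 0.763.
p = a·p₁ + b·p₂ ≈ (-0.350, 0.878, -0.326); φ = arcsin(p_z) ≈ -19.00°, λ = atan2(p_y, p_x) ≈ 111.73°.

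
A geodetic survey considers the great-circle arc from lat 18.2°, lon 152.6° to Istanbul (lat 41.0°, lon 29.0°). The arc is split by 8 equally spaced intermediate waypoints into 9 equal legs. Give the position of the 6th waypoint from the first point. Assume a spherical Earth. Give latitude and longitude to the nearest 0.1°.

Write both endpoints as unit vectors p₁, p₂ with components (cos φ cos λ, cos φ sin λ, sin φ).
The central angle between the endpoints is δ = arccos(p₁·p₂) ≈ 1.764 rad (101.1°).
Interpolate at f = 6/9 with slerp weights a = sin((1−f)δ)/sin δ ≈ 0.565, b = sin(fδ)/sin δ ≈ 0.941.
p = a·p₁ + b·p₂ ≈ (0.144, 0.591, 0.794); φ = arcsin(p_z) ≈ 52.52°, λ = atan2(p_y, p_x) ≈ 76.30°.

≈ lat 52.5°, lon 76.3°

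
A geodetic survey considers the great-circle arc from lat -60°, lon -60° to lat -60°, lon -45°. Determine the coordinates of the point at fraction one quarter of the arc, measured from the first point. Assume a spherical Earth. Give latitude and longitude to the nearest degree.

≈ lat -60°, lon -56°

Convert each endpoint to a unit vector on the sphere (x = cos φ cos λ, y = cos φ sin λ, z = sin φ).
The central angle between the endpoints is δ = arccos(p₁·p₂) ≈ 0.131 rad (7.5°).
Interpolate at f = 1/4 with slerp weights a = sin((1−f)δ)/sin δ ≈ 0.751, b = sin(fδ)/sin δ ≈ 0.251.
p = a·p₁ + b·p₂ ≈ (0.276, -0.414, -0.867); φ = arcsin(p_z) ≈ -60.16°, λ = atan2(p_y, p_x) ≈ -56.26°.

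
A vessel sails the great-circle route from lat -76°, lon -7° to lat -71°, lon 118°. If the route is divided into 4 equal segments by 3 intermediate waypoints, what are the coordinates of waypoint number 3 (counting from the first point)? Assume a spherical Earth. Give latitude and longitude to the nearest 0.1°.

≈ lat -77.4°, lon 104.4°

Write both endpoints as unit vectors p₁, p₂ with components (cos φ cos λ, cos φ sin λ, sin φ).
The central angle between the endpoints is δ = arccos(p₁·p₂) ≈ 0.511 rad (29.3°).
Interpolate at f = 3/4 with slerp weights a = sin((1−f)δ)/sin δ ≈ 0.261, b = sin(fδ)/sin δ ≈ 0.765.
p = a·p₁ + b·p₂ ≈ (-0.054, 0.212, -0.976); φ = arcsin(p_z) ≈ -77.35°, λ = atan2(p_y, p_x) ≈ 104.36°.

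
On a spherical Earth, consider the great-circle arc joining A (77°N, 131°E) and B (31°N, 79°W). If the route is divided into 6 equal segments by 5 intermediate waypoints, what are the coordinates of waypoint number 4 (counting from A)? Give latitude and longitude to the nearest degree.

≈ (54°N, 84°W)

Write both endpoints as unit vectors p₁, p₂ with components (cos φ cos λ, cos φ sin λ, sin φ).
The central angle between the endpoints is δ = arccos(p₁·p₂) ≈ 1.229 rad (70.4°).
Interpolate at f = 4/6 with slerp weights a = sin((1−f)δ)/sin δ ≈ 0.423, b = sin(fδ)/sin δ ≈ 0.776.
p = a·p₁ + b·p₂ ≈ (0.064, -0.581, 0.811); φ = arcsin(p_z) ≈ 54.24°, λ = atan2(p_y, p_x) ≈ -83.67°.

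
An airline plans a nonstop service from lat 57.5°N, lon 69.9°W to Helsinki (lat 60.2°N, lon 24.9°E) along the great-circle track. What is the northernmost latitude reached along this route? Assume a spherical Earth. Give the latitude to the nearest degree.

The great circle lies in the plane with unit normal n̂ = (p₁ × p₂)/|p₁ × p₂|.
Here n̂_z ≈ +0.378; the vertex latitude is φ_max = arccos|n̂_z| ≈ 67.8°.
Check via Clairaut: cos φ_max = |cos φ₁| · sin C = cos(57.5°)·sin(44.6°) ≈ 0.378, again giving ≈ 67.8°.

≈ 68°N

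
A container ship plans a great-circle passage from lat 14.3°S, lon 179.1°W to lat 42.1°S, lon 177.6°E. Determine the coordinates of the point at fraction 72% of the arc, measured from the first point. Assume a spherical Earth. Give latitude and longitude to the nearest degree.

From cos δ = sin φ₁ sin φ₂ + cos φ₁ cos φ₂ cos Δλ, the central angle is δ ≈ 0.488 rad (27.9°).
Interpolate at f = 0.72 with slerp weights a = sin((1−f)δ)/sin δ ≈ 0.291, b = sin(fδ)/sin δ ≈ 0.734.
p = a·p₁ + b·p₂ ≈ (-0.826, 0.018, -0.564); φ = arcsin(p_z) ≈ -34.32°, λ = atan2(p_y, p_x) ≈ 178.72°.

≈ lat 34°S, lon 179°E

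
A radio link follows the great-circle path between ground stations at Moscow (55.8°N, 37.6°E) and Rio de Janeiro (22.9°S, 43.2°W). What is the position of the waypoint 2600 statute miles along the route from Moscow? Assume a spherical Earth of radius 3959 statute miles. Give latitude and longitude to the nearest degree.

≈ 32°N, 5°W

Write both endpoints as unit vectors p₁, p₂ with components (cos φ cos λ, cos φ sin λ, sin φ).
The central angle between the endpoints is δ = arccos(p₁·p₂) ≈ 1.812 rad (103.8°). The total great-circle distance is δ·R ≈ 1.812 × 3959 ≈ 7174 mi, so the target fraction is f = 2600/7174 ≈ 0.362.
Interpolate at f ≈ 0.362 with slerp weights a = sin((1−f)δ)/sin δ ≈ 0.942, b = sin(fδ)/sin δ ≈ 0.629.
p = a·p₁ + b·p₂ ≈ (0.842, -0.073, 0.535); φ = arcsin(p_z) ≈ 32.32°, λ = atan2(p_y, p_x) ≈ -4.98°.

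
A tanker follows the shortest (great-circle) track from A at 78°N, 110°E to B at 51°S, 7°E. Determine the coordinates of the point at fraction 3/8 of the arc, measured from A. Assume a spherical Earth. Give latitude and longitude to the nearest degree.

From cos δ = sin φ₁ sin φ₂ + cos φ₁ cos φ₂ cos Δλ, the central angle is δ ≈ 2.481 rad (142.1°).
Interpolate at f = 3/8 with slerp weights a = sin((1−f)δ)/sin δ ≈ 1.629, b = sin(fδ)/sin δ ≈ 1.307.
p = a·p₁ + b·p₂ ≈ (0.700, 0.419, 0.578); φ = arcsin(p_z) ≈ 35.33°, λ = atan2(p_y, p_x) ≈ 30.86°.

≈ 35°N, 31°E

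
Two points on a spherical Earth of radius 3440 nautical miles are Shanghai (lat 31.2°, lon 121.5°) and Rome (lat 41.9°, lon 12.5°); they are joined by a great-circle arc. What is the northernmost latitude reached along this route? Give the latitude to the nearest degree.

The great circle lies in the plane with unit normal n̂ = (p₁ × p₂)/|p₁ × p₂|.
Here n̂_z ≈ -0.608; the vertex latitude is φ_max = arccos|n̂_z| ≈ 52.6°.
Check via Clairaut: cos φ_max = |cos φ₁| · sin C = cos(31.2°)·sin(45.3°) ≈ 0.608, again giving ≈ 52.6°.

≈ 53°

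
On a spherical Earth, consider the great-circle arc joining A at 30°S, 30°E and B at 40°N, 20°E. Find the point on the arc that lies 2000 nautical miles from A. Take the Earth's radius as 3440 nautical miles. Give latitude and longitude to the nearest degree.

≈ 3°N, 26°E

Write both endpoints as unit vectors p₁, p₂ with components (cos φ cos λ, cos φ sin λ, sin φ).
The central angle between the endpoints is δ = arccos(p₁·p₂) ≈ 1.232 rad (70.6°). The total great-circle distance is δ·R ≈ 1.232 × 3440 ≈ 4240 nmi, so the target fraction is f = 2000/4240 ≈ 0.472.
Interpolate at f ≈ 0.472 with slerp weights a = sin((1−f)δ)/sin δ ≈ 0.642, b = sin(fδ)/sin δ ≈ 0.582.
p = a·p₁ + b·p₂ ≈ (0.901, 0.431, 0.053); φ = arcsin(p_z) ≈ 3.04°, λ = atan2(p_y, p_x) ≈ 25.55°.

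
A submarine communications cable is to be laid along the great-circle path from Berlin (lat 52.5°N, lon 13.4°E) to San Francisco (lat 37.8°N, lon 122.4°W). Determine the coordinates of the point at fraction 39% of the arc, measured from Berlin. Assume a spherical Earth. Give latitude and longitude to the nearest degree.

≈ lat 70°N, lon 47°W

From cos δ = sin φ₁ sin φ₂ + cos φ₁ cos φ₂ cos Δλ, the central angle is δ ≈ 1.429 rad (81.9°).
Interpolate at f = 0.39 with slerp weights a = sin((1−f)δ)/sin δ ≈ 0.773, b = sin(fδ)/sin δ ≈ 0.534.
p = a·p₁ + b·p₂ ≈ (0.232, -0.247, 0.941); φ = arcsin(p_z) ≈ 70.19°, λ = atan2(p_y, p_x) ≈ -46.88°.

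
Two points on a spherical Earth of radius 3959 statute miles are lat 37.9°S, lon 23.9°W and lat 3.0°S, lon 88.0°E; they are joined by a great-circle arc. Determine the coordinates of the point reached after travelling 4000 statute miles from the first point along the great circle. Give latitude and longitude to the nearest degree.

≈ lat 31°S, lon 47°E

The haversine formula gives a central angle δ ≈ 1.836 rad (105.2°) between the endpoints. The total great-circle distance is δ·R ≈ 1.836 × 3959 ≈ 7267 mi, so the target fraction is f = 4000/7267 ≈ 0.550.
Interpolate at f ≈ 0.550 with slerp weights a = sin((1−f)δ)/sin δ ≈ 0.761, b = sin(fδ)/sin δ ≈ 0.878.
p = a·p₁ + b·p₂ ≈ (0.580, 0.633, -0.514); φ = arcsin(p_z) ≈ -30.90°, λ = atan2(p_y, p_x) ≈ 47.49°.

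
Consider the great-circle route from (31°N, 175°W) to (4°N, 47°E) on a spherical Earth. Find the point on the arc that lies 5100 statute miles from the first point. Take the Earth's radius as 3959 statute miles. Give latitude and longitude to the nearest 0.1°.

≈ (36.7°N, 92.6°E)

Convert each endpoint to a unit vector on the sphere (x = cos φ cos λ, y = cos φ sin λ, z = sin φ).
The central angle between the endpoints is δ = arccos(p₁·p₂) ≈ 2.214 rad (126.8°). The total great-circle distance is δ·R ≈ 2.214 × 3959 ≈ 8764 mi, so the target fraction is f = 5100/8764 ≈ 0.582.
Interpolate at f ≈ 0.582 with slerp weights a = sin((1−f)δ)/sin δ ≈ 0.998, b = sin(fδ)/sin δ ≈ 1.200.
p = a·p₁ + b·p₂ ≈ (-0.036, 0.801, 0.598); φ = arcsin(p_z) ≈ 36.71°, λ = atan2(p_y, p_x) ≈ 92.58°.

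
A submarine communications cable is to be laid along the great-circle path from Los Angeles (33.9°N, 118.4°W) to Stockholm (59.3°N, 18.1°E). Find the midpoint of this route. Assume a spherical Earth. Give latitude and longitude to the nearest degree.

Convert each endpoint to a unit vector on the sphere (x = cos φ cos λ, y = cos φ sin λ, z = sin φ).
The central angle between the endpoints is δ = arccos(p₁·p₂) ≈ 1.398 rad (80.1°).
Interpolate at f = 1/2 with slerp weights a = sin((1−f)δ)/sin δ ≈ 0.653, b = sin(fδ)/sin δ ≈ 0.653.
p = a·p₁ + b·p₂ ≈ (0.059, -0.373, 0.926); φ = arcsin(p_z) ≈ 67.80°, λ = atan2(p_y, p_x) ≈ -81.00°.

≈ (68°N, 81°W)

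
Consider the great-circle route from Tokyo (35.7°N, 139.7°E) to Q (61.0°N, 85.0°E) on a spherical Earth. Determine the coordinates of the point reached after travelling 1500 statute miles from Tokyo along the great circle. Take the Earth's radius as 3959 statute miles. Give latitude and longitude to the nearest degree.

Convert each endpoint to a unit vector on the sphere (x = cos φ cos λ, y = cos φ sin λ, z = sin φ).
The central angle between the endpoints is δ = arccos(p₁·p₂) ≈ 0.741 rad (42.4°). The total great-circle distance is δ·R ≈ 0.741 × 3959 ≈ 2933 mi, so the target fraction is f = 1500/2933 ≈ 0.511.
Interpolate at f ≈ 0.511 with slerp weights a = sin((1−f)δ)/sin δ ≈ 0.525, b = sin(fδ)/sin δ ≈ 0.548.
p = a·p₁ + b·p₂ ≈ (-0.302, 0.540, 0.786); φ = arcsin(p_z) ≈ 51.77°, λ = atan2(p_y, p_x) ≈ 119.19°.

≈ (52°N, 119°E)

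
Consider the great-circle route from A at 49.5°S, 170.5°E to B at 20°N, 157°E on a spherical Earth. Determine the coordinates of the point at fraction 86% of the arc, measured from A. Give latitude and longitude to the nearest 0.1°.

≈ 10.2°N, 158.6°E

The haversine formula gives a central angle δ ≈ 1.231 rad (70.5°) between the endpoints.
Interpolate at f = 0.86 with slerp weights a = sin((1−f)δ)/sin δ ≈ 0.182, b = sin(fδ)/sin δ ≈ 0.925.
p = a·p₁ + b·p₂ ≈ (-0.916, 0.359, 0.178); φ = arcsin(p_z) ≈ 10.25°, λ = atan2(p_y, p_x) ≈ 158.61°.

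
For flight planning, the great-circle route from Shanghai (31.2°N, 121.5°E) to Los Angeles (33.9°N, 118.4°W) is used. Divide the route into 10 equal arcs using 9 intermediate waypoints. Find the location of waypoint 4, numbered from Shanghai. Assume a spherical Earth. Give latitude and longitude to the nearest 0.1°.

≈ 50.6°N, 165.2°E

The haversine formula gives a central angle δ ≈ 1.638 rad (93.8°) between the endpoints.
Interpolate at f = 4/10 with slerp weights a = sin((1−f)δ)/sin δ ≈ 0.834, b = sin(fδ)/sin δ ≈ 0.611.
p = a·p₁ + b·p₂ ≈ (-0.614, 0.162, 0.773); φ = arcsin(p_z) ≈ 50.59°, λ = atan2(p_y, p_x) ≈ 165.19°.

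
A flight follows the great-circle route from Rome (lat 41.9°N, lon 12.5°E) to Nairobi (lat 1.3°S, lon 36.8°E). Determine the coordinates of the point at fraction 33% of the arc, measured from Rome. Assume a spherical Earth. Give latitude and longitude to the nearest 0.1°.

From cos δ = sin φ₁ sin φ₂ + cos φ₁ cos φ₂ cos Δλ, the central angle is δ ≈ 0.846 rad (48.5°).
Interpolate at f = 0.33 with slerp weights a = sin((1−f)δ)/sin δ ≈ 0.717, b = sin(fδ)/sin δ ≈ 0.368.
p = a·p₁ + b·p₂ ≈ (0.816, 0.336, 0.471); φ = arcsin(p_z) ≈ 28.08°, λ = atan2(p_y, p_x) ≈ 22.38°.

≈ lat 28.1°N, lon 22.4°E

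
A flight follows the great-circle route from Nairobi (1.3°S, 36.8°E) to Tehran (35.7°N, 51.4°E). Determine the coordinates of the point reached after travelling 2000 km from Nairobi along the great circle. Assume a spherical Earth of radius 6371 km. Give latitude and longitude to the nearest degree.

The haversine formula gives a central angle δ ≈ 0.688 rad (39.4°) between the endpoints. The total great-circle distance is δ·R ≈ 0.688 × 6371 ≈ 4384 km, so the target fraction is f = 2000/4384 ≈ 0.456.
Interpolate at f ≈ 0.456 with slerp weights a = sin((1−f)δ)/sin δ ≈ 0.576, b = sin(fδ)/sin δ ≈ 0.486.
p = a·p₁ + b·p₂ ≈ (0.707, 0.653, 0.271); φ = arcsin(p_z) ≈ 15.70°, λ = atan2(p_y, p_x) ≈ 42.73°.

≈ (16°N, 43°E)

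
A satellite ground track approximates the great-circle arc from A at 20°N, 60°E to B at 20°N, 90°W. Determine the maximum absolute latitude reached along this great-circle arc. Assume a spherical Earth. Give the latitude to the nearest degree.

≈ 55°N

The great circle lies in the plane with unit normal n̂ = (p₁ × p₂)/|p₁ × p₂|.
Here n̂_z ≈ -0.580; the vertex latitude is φ_max = arccos|n̂_z| ≈ 54.6°.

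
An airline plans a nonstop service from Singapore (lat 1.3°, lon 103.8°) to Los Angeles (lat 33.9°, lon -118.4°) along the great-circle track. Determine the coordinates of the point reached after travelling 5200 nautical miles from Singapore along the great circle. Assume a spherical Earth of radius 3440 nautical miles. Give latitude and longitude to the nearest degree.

Write both endpoints as unit vectors p₁, p₂ with components (cos φ cos λ, cos φ sin λ, sin φ).
The central angle between the endpoints is δ = arccos(p₁·p₂) ≈ 2.217 rad (127.0°). The total great-circle distance is δ·R ≈ 2.217 × 3440 ≈ 7626 nmi, so the target fraction is f = 5200/7626 ≈ 0.682.
Interpolate at f ≈ 0.682 with slerp weights a = sin((1−f)δ)/sin δ ≈ 0.812, b = sin(fδ)/sin δ ≈ 1.250.
p = a·p₁ + b·p₂ ≈ (-0.687, -0.125, 0.716); φ = arcsin(p_z) ≈ 45.70°, λ = atan2(p_y, p_x) ≈ -169.72°.

≈ lat 46°, lon -170°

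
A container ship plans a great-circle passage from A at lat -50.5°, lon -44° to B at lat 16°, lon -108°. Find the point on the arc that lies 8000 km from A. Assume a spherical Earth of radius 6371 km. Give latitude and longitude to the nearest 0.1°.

The haversine formula gives a central angle δ ≈ 1.515 rad (86.8°) between the endpoints. The total great-circle distance is δ·R ≈ 1.515 × 6371 ≈ 9655 km, so the target fraction is f = 8000/9655 ≈ 0.829.
Interpolate at f ≈ 0.829 with slerp weights a = sin((1−f)δ)/sin δ ≈ 0.257, b = sin(fδ)/sin δ ≈ 0.952.
p = a·p₁ + b·p₂ ≈ (-0.165, -0.984, 0.064); φ = arcsin(p_z) ≈ 3.67°, λ = atan2(p_y, p_x) ≈ -99.53°.

≈ lat 3.7°, lon -99.5°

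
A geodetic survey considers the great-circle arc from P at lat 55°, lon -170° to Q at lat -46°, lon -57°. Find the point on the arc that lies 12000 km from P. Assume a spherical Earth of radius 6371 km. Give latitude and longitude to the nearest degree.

The haversine formula gives a central angle δ ≈ 2.411 rad (138.2°) between the endpoints. The total great-circle distance is δ·R ≈ 2.411 × 6371 ≈ 15362 km, so the target fraction is f = 12000/15362 ≈ 0.781.
Interpolate at f ≈ 0.781 with slerp weights a = sin((1−f)δ)/sin δ ≈ 0.755, b = sin(fδ)/sin δ ≈ 1.426.
p = a·p₁ + b·p₂ ≈ (0.113, -0.906, -0.408); φ = arcsin(p_z) ≈ -24.06°, λ = atan2(p_y, p_x) ≈ -82.88°.

≈ lat -24°, lon -83°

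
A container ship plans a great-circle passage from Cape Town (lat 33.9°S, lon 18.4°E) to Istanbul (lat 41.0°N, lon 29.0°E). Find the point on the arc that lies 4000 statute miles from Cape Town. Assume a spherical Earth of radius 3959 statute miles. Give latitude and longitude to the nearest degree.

From cos δ = sin φ₁ sin φ₂ + cos φ₁ cos φ₂ cos Δλ, the central angle is δ ≈ 1.318 rad (75.5°). The total great-circle distance is δ·R ≈ 1.318 × 3959 ≈ 5219 mi, so the target fraction is f = 4000/5219 ≈ 0.766.
Interpolate at f ≈ 0.766 with slerp weights a = sin((1−f)δ)/sin δ ≈ 0.313, b = sin(fδ)/sin δ ≈ 0.875.
p = a·p₁ + b·p₂ ≈ (0.824, 0.402, 0.399); φ = arcsin(p_z) ≈ 23.53°, λ = atan2(p_y, p_x) ≈ 26.01°.

≈ lat 24°N, lon 26°E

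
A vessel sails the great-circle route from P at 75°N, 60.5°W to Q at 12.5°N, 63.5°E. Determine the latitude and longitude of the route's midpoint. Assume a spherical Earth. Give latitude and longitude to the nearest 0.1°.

From cos δ = sin φ₁ sin φ₂ + cos φ₁ cos φ₂ cos Δλ, the central angle is δ ≈ 1.503 rad (86.1°).
Interpolate at f = 1/2 with slerp weights a = sin((1−f)δ)/sin δ ≈ 0.684, b = sin(fδ)/sin δ ≈ 0.684.
p = a·p₁ + b·p₂ ≈ (0.385, 0.444, 0.809); φ = arcsin(p_z) ≈ 54.01°, λ = atan2(p_y, p_x) ≈ 49.03°.

≈ 54.0°N, 49.0°E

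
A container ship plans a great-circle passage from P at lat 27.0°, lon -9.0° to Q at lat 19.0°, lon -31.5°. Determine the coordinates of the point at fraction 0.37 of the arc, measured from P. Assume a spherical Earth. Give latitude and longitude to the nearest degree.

≈ lat 24°, lon -18°

The haversine formula gives a central angle δ ≈ 0.387 rad (22.2°) between the endpoints.
Interpolate at f = 0.37 with slerp weights a = sin((1−f)δ)/sin δ ≈ 0.640, b = sin(fδ)/sin δ ≈ 0.378.
p = a·p₁ + b·p₂ ≈ (0.868, -0.276, 0.413); φ = arcsin(p_z) ≈ 24.42°, λ = atan2(p_y, p_x) ≈ -17.64°.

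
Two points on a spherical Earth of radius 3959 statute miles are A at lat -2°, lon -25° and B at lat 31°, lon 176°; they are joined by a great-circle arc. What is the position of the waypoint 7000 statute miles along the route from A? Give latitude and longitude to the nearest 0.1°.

≈ lat 56.7°, lon -132.7°

Write both endpoints as unit vectors p₁, p₂ with components (cos φ cos λ, cos φ sin λ, sin φ).
The central angle between the endpoints is δ = arccos(p₁·p₂) ≈ 2.528 rad (144.9°). The total great-circle distance is δ·R ≈ 2.528 × 3959 ≈ 10009 mi, so the target fraction is f = 7000/10009 ≈ 0.699.
Interpolate at f ≈ 0.699 with slerp weights a = sin((1−f)δ)/sin δ ≈ 1.197, b = sin(fδ)/sin δ ≈ 1.704.
p = a·p₁ + b·p₂ ≈ (-0.372, -0.404, 0.836); φ = arcsin(p_z) ≈ 56.68°, λ = atan2(p_y, p_x) ≈ -132.70°.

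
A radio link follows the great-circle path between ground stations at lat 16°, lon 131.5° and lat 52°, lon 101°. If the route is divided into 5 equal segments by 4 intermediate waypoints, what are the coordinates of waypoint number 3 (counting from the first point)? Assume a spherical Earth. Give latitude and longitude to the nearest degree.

≈ lat 39°, lon 117°

From cos δ = sin φ₁ sin φ₂ + cos φ₁ cos φ₂ cos Δλ, the central angle is δ ≈ 0.757 rad (43.4°).
Interpolate at f = 3/5 with slerp weights a = sin((1−f)δ)/sin δ ≈ 0.434, b = sin(fδ)/sin δ ≈ 0.639.
p = a·p₁ + b·p₂ ≈ (-0.352, 0.699, 0.623); φ = arcsin(p_z) ≈ 38.54°, λ = atan2(p_y, p_x) ≈ 116.71°.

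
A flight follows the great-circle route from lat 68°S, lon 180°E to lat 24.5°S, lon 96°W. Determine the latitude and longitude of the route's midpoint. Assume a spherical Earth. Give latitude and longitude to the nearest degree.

From cos δ = sin φ₁ sin φ₂ + cos φ₁ cos φ₂ cos Δλ, the central angle is δ ≈ 1.137 rad (65.2°).
Interpolate at f = 1/2 with slerp weights a = sin((1−f)δ)/sin δ ≈ 0.593, b = sin(fδ)/sin δ ≈ 0.593.
p = a·p₁ + b·p₂ ≈ (-0.279, -0.537, -0.796); φ = arcsin(p_z) ≈ -52.77°, λ = atan2(p_y, p_x) ≈ -117.43°.

≈ lat 53°S, lon 117°W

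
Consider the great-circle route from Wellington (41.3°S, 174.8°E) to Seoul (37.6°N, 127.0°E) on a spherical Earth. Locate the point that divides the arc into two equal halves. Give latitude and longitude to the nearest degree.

≈ 2°S, 150°E

Write both endpoints as unit vectors p₁, p₂ with components (cos φ cos λ, cos φ sin λ, sin φ).
The central angle between the endpoints is δ = arccos(p₁·p₂) ≈ 1.574 rad (90.2°).
Interpolate at f = 1/2 with slerp weights a = sin((1−f)δ)/sin δ ≈ 0.708, b = sin(fδ)/sin δ ≈ 0.708.
p = a·p₁ + b·p₂ ≈ (-0.867, 0.496, -0.035); φ = arcsin(p_z) ≈ -2.02°, λ = atan2(p_y, p_x) ≈ 150.23°.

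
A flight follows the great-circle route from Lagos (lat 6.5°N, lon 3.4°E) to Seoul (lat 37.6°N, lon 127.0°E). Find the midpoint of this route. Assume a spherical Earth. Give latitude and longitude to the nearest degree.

≈ lat 40°N, lon 53°E

Convert each endpoint to a unit vector on the sphere (x = cos φ cos λ, y = cos φ sin λ, z = sin φ).
The central angle between the endpoints is δ = arccos(p₁·p₂) ≈ 1.946 rad (111.5°).
Interpolate at f = 1/2 with slerp weights a = sin((1−f)δ)/sin δ ≈ 0.888, b = sin(fδ)/sin δ ≈ 0.888.
p = a·p₁ + b·p₂ ≈ (0.458, 0.615, 0.643); φ = arcsin(p_z) ≈ 39.99°, λ = atan2(p_y, p_x) ≈ 53.33°.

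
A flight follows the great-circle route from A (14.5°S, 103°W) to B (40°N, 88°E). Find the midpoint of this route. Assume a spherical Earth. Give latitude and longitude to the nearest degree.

The haversine formula gives a central angle δ ≈ 2.666 rad (152.7°) between the endpoints.
Interpolate at f = 1/2 with slerp weights a = sin((1−f)δ)/sin δ ≈ 2.122, b = sin(fδ)/sin δ ≈ 2.122.
p = a·p₁ + b·p₂ ≈ (-0.405, -0.377, 0.833); φ = arcsin(p_z) ≈ 56.38°, λ = atan2(p_y, p_x) ≈ -137.06°.

≈ (56°N, 137°W)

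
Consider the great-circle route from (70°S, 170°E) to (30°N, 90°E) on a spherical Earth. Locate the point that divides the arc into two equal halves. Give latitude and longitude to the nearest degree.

≈ (24°S, 110°E)

From cos δ = sin φ₁ sin φ₂ + cos φ₁ cos φ₂ cos Δλ, the central angle is δ ≈ 2.002 rad (114.7°).
Interpolate at f = 1/2 with slerp weights a = sin((1−f)δ)/sin δ ≈ 0.927, b = sin(fδ)/sin δ ≈ 0.927.
p = a·p₁ + b·p₂ ≈ (-0.312, 0.858, -0.408); φ = arcsin(p_z) ≈ -24.06°, λ = atan2(p_y, p_x) ≈ 110.00°.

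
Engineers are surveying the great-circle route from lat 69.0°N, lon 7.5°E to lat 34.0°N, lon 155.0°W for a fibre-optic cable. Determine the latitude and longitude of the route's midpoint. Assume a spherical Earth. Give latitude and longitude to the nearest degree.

Write both endpoints as unit vectors p₁, p₂ with components (cos φ cos λ, cos φ sin λ, sin φ).
The central angle between the endpoints is δ = arccos(p₁·p₂) ≈ 1.330 rad (76.2°).
Interpolate at f = 1/2 with slerp weights a = sin((1−f)δ)/sin δ ≈ 0.635, b = sin(fδ)/sin δ ≈ 0.635.
p = a·p₁ + b·p₂ ≈ (-0.252, -0.193, 0.948); φ = arcsin(p_z) ≈ 71.52°, λ = atan2(p_y, p_x) ≈ -142.53°.

≈ lat 72°N, lon 143°W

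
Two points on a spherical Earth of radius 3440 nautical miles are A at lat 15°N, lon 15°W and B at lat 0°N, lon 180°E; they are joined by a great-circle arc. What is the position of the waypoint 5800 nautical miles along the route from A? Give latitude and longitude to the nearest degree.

Convert each endpoint to a unit vector on the sphere (x = cos φ cos λ, y = cos φ sin λ, z = sin φ).
The central angle between the endpoints is δ = arccos(p₁·p₂) ≈ 2.773 rad (158.9°). The total great-circle distance is δ·R ≈ 2.773 × 3440 ≈ 9541 nmi, so the target fraction is f = 5800/9541 ≈ 0.608.
Interpolate at f ≈ 0.608 with slerp weights a = sin((1−f)δ)/sin δ ≈ 2.461, b = sin(fδ)/sin δ ≈ 2.761.
p = a·p₁ + b·p₂ ≈ (-0.465, -0.615, 0.637); φ = arcsin(p_z) ≈ 39.56°, λ = atan2(p_y, p_x) ≈ -127.07°.

≈ lat 40°N, lon 127°W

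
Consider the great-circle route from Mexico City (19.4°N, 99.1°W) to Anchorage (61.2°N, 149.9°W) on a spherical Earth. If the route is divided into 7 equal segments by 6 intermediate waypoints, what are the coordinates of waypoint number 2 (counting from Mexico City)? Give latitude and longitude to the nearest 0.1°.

≈ 33.1°N, 107.6°W

From cos δ = sin φ₁ sin φ₂ + cos φ₁ cos φ₂ cos Δλ, the central angle is δ ≈ 0.954 rad (54.7°).
Interpolate at f = 2/7 with slerp weights a = sin((1−f)δ)/sin δ ≈ 0.772, b = sin(fδ)/sin δ ≈ 0.330.
p = a·p₁ + b·p₂ ≈ (-0.253, -0.799, 0.546); φ = arcsin(p_z) ≈ 33.07°, λ = atan2(p_y, p_x) ≈ -107.56°.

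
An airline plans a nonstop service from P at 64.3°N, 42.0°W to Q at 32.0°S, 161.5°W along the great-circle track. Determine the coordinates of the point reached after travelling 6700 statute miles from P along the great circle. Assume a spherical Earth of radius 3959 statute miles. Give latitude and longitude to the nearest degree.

≈ 1°S, 145°W

Convert each endpoint to a unit vector on the sphere (x = cos φ cos λ, y = cos φ sin λ, z = sin φ).
The central angle between the endpoints is δ = arccos(p₁·p₂) ≈ 2.290 rad (131.2°). The total great-circle distance is δ·R ≈ 2.290 × 3959 ≈ 9065 mi, so the target fraction is f = 6700/9065 ≈ 0.739.
Interpolate at f ≈ 0.739 with slerp weights a = sin((1−f)δ)/sin δ ≈ 0.748, b = sin(fδ)/sin δ ≈ 1.319.
p = a·p₁ + b·p₂ ≈ (-0.820, -0.572, -0.025); φ = arcsin(p_z) ≈ -1.46°, λ = atan2(p_y, p_x) ≈ -145.11°.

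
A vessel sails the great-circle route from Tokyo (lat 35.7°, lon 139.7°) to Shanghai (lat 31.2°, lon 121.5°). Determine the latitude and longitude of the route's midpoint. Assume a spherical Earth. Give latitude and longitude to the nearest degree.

The haversine formula gives a central angle δ ≈ 0.276 rad (15.8°) between the endpoints.
Interpolate at f = 1/2 with slerp weights a = sin((1−f)δ)/sin δ ≈ 0.505, b = sin(fδ)/sin δ ≈ 0.505.
p = a·p₁ + b·p₂ ≈ (-0.538, 0.633, 0.556); φ = arcsin(p_z) ≈ 33.78°, λ = atan2(p_y, p_x) ≈ 130.36°.

≈ lat 34°, lon 130°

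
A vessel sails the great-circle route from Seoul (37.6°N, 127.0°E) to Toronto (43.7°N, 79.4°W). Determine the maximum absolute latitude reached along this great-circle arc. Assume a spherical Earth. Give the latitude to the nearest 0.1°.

The great circle lies in the plane with unit normal n̂ = (p₁ × p₂)/|p₁ × p₂|.
Here n̂_z ≈ +0.256; the vertex latitude is φ_max = arccos|n̂_z| ≈ 75.2°.
Check via Clairaut: cos φ_max = |cos φ₁| · sin C = cos(37.6°)·sin(18.8°) ≈ 0.256, again giving ≈ 75.2°.

≈ 75.2°N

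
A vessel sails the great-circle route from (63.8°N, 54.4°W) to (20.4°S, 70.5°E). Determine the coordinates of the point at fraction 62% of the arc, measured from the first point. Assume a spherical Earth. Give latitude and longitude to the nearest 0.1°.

Convert each endpoint to a unit vector on the sphere (x = cos φ cos λ, y = cos φ sin λ, z = sin φ).
The central angle between the endpoints is δ = arccos(p₁·p₂) ≈ 2.153 rad (123.3°).
Interpolate at f = 0.62 with slerp weights a = sin((1−f)δ)/sin δ ≈ 0.873, b = sin(fδ)/sin δ ≈ 1.164.
p = a·p₁ + b·p₂ ≈ (0.589, 0.715, 0.378); φ = arcsin(p_z) ≈ 22.22°, λ = atan2(p_y, p_x) ≈ 50.52°.

≈ (22.2°N, 50.5°E)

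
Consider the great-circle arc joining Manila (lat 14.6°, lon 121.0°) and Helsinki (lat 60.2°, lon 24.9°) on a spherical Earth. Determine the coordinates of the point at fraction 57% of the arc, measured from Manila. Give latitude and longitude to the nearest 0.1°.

Convert each endpoint to a unit vector on the sphere (x = cos φ cos λ, y = cos φ sin λ, z = sin φ).
The central angle between the endpoints is δ = arccos(p₁·p₂) ≈ 1.402 rad (80.3°).
Interpolate at f = 0.57 with slerp weights a = sin((1−f)δ)/sin δ ≈ 0.575, b = sin(fδ)/sin δ ≈ 0.727.
p = a·p₁ + b·p₂ ≈ (0.041, 0.629, 0.776); φ = arcsin(p_z) ≈ 50.90°, λ = atan2(p_y, p_x) ≈ 86.27°.

≈ lat 50.9°, lon 86.3°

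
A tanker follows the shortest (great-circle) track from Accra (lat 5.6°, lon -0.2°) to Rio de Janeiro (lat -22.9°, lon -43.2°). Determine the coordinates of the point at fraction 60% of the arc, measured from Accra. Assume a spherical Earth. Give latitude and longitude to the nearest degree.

≈ lat -12°, lon -25°

Write both endpoints as unit vectors p₁, p₂ with components (cos φ cos λ, cos φ sin λ, sin φ).
The central angle between the endpoints is δ = arccos(p₁·p₂) ≈ 0.886 rad (50.8°).
Interpolate at f = 0.60 with slerp weights a = sin((1−f)δ)/sin δ ≈ 0.448, b = sin(fδ)/sin δ ≈ 0.654.
p = a·p₁ + b·p₂ ≈ (0.885, -0.414, -0.211); φ = arcsin(p_z) ≈ -12.18°, λ = atan2(p_y, p_x) ≈ -25.07°.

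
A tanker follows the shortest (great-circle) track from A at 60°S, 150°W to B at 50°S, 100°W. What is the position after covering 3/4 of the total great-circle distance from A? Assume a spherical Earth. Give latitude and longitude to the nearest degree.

Convert each endpoint to a unit vector on the sphere (x = cos φ cos λ, y = cos φ sin λ, z = sin φ).
The central angle between the endpoints is δ = arccos(p₁·p₂) ≈ 0.516 rad (29.5°).
Interpolate at f = 3/4 with slerp weights a = sin((1−f)δ)/sin δ ≈ 0.261, b = sin(fδ)/sin δ ≈ 0.765.
p = a·p₁ + b·p₂ ≈ (-0.198, -0.549, -0.812); φ = arcsin(p_z) ≈ -54.26°, λ = atan2(p_y, p_x) ≈ -109.84°.

≈ 54°S, 110°W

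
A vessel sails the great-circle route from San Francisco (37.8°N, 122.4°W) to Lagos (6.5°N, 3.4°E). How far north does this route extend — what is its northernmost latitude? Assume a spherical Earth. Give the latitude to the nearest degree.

The great circle lies in the plane with unit normal n̂ = (p₁ × p₂)/|p₁ × p₂|.
Here n̂_z ≈ +0.691; the vertex latitude is φ_max = arccos|n̂_z| ≈ 46.3°.
Check via Clairaut: cos φ_max = |cos φ₁| · sin C = cos(37.8°)·sin(61.1°) ≈ 0.691, again giving ≈ 46.3°.

≈ 46°N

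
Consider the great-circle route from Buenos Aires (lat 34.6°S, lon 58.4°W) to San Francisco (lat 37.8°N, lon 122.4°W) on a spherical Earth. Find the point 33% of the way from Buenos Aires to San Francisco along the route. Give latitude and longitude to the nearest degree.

Convert each endpoint to a unit vector on the sphere (x = cos φ cos λ, y = cos φ sin λ, z = sin φ).
The central angle between the endpoints is δ = arccos(p₁·p₂) ≈ 1.634 rad (93.6°).
Interpolate at f = 0.33 with slerp weights a = sin((1−f)δ)/sin δ ≈ 0.891, b = sin(fδ)/sin δ ≈ 0.514.
p = a·p₁ + b·p₂ ≈ (0.166, -0.968, -0.190); φ = arcsin(p_z) ≈ -10.98°, λ = atan2(p_y, p_x) ≈ -80.25°.

≈ lat 11°S, lon 80°W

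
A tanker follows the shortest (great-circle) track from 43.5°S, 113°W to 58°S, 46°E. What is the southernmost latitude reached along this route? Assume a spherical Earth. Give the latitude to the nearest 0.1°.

≈ 81.9°S

The great circle lies in the plane with unit normal n̂ = (p₁ × p₂)/|p₁ × p₂|.
Here n̂_z ≈ +0.141; the vertex latitude is φ_max = arccos|n̂_z| ≈ 81.9°.
Check via Clairaut: cos φ_max = |cos φ₁| · sin C = cos(43.5°)·sin(168.8°) ≈ 0.141, again giving ≈ 81.9°.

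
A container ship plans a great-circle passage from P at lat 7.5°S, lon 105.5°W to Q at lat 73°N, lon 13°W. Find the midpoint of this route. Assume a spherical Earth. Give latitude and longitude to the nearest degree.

≈ lat 39°N, lon 89°W

From cos δ = sin φ₁ sin φ₂ + cos φ₁ cos φ₂ cos Δλ, the central angle is δ ≈ 1.709 rad (97.9°).
Interpolate at f = 1/2 with slerp weights a = sin((1−f)δ)/sin δ ≈ 0.761, b = sin(fδ)/sin δ ≈ 0.761.
p = a·p₁ + b·p₂ ≈ (0.015, -0.777, 0.629); φ = arcsin(p_z) ≈ 38.96°, λ = atan2(p_y, p_x) ≈ -88.88°.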